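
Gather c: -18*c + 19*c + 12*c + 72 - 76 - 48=13*c - 52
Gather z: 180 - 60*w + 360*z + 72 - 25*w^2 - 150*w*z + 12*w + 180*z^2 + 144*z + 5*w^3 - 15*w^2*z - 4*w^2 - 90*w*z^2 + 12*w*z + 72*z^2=5*w^3 - 29*w^2 - 48*w + z^2*(252 - 90*w) + z*(-15*w^2 - 138*w + 504) + 252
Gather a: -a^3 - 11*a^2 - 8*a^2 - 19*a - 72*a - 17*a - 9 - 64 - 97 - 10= -a^3 - 19*a^2 - 108*a - 180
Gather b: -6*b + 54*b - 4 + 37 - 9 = 48*b + 24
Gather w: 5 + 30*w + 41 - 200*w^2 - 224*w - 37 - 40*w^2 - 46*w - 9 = -240*w^2 - 240*w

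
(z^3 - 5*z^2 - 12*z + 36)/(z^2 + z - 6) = z - 6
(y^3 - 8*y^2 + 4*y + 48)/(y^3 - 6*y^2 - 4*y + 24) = (y - 4)/(y - 2)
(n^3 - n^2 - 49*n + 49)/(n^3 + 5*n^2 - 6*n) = (n^2 - 49)/(n*(n + 6))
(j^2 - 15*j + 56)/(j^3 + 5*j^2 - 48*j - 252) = (j - 8)/(j^2 + 12*j + 36)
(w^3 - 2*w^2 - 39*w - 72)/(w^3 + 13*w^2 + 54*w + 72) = (w^2 - 5*w - 24)/(w^2 + 10*w + 24)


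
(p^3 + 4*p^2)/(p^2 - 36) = p^2*(p + 4)/(p^2 - 36)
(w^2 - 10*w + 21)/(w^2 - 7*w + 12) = (w - 7)/(w - 4)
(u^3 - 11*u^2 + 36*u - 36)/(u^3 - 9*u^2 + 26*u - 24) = (u - 6)/(u - 4)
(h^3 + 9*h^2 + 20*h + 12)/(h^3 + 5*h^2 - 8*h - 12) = (h + 2)/(h - 2)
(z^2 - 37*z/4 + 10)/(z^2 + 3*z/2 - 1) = (4*z^2 - 37*z + 40)/(2*(2*z^2 + 3*z - 2))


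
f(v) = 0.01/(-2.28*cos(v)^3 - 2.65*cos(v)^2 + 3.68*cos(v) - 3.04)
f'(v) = 0.01*(-6.84*sin(v)*cos(v)^2 - 5.3*sin(v)*cos(v) + 3.68*sin(v))/(-2.28*cos(v)^3 - 2.65*cos(v)^2 + 3.68*cos(v) - 3.04)^2 = (-0.0684*cos(v)^2 - 0.053*cos(v) + 0.0368)*sin(v)/(2.28*cos(v)^3 + 2.65*cos(v)^2 - 3.68*cos(v) + 3.04)^2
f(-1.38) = -0.00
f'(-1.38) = -0.00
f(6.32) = -0.00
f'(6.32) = -0.00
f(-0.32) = -0.00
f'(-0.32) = 0.00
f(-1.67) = -0.00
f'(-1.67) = -0.00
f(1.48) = -0.00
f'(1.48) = 0.00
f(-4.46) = -0.00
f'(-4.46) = 0.00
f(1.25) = -0.00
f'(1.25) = 0.00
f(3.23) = -0.00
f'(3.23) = -0.00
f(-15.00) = 0.00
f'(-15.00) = 0.00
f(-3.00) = 0.00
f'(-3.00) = 0.00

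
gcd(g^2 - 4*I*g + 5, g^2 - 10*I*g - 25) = g - 5*I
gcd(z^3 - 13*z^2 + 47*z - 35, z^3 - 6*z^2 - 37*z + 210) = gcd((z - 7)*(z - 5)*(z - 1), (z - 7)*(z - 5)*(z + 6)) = z^2 - 12*z + 35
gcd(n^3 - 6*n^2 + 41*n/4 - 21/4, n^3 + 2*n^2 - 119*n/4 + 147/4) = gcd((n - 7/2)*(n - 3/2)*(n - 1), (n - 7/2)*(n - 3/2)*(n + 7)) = n^2 - 5*n + 21/4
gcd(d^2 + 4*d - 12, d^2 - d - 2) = d - 2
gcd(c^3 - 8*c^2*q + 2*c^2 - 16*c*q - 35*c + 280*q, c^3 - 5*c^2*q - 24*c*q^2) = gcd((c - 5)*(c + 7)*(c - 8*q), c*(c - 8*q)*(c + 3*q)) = -c + 8*q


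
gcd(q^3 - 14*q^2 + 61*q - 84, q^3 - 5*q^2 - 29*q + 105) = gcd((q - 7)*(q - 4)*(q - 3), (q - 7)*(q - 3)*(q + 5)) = q^2 - 10*q + 21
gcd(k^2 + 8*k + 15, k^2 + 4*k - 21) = 1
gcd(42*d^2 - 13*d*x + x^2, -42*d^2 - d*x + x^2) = -7*d + x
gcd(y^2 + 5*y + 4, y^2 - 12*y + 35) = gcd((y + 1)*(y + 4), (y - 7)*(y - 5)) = 1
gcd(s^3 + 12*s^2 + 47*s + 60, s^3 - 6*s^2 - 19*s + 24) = s + 3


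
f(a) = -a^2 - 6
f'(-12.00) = 24.00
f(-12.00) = -150.00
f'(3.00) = -6.00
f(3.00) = -15.00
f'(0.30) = -0.60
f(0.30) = -6.09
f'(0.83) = -1.66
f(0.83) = -6.69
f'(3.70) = -7.40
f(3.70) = -19.69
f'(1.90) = -3.80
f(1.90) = -9.61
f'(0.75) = -1.50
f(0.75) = -6.56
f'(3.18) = -6.36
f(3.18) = -16.11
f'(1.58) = -3.16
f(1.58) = -8.50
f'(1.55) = -3.10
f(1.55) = -8.40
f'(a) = -2*a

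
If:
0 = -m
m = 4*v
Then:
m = 0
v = 0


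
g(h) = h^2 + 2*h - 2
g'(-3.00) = -4.00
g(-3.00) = 1.00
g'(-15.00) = -28.00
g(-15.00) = 193.00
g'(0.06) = 2.12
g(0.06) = -1.88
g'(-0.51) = 0.98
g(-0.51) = -2.76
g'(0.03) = 2.06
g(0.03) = -1.94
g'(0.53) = 3.06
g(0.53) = -0.66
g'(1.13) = 4.26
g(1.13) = 1.54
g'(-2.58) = -3.16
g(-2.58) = -0.50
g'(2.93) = 7.86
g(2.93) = 12.44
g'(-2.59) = -3.18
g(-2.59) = -0.47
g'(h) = 2*h + 2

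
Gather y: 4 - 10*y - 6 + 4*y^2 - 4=4*y^2 - 10*y - 6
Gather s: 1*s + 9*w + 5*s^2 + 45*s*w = 5*s^2 + s*(45*w + 1) + 9*w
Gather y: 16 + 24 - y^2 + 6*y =-y^2 + 6*y + 40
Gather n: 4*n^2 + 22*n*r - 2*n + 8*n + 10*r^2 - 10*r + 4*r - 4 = 4*n^2 + n*(22*r + 6) + 10*r^2 - 6*r - 4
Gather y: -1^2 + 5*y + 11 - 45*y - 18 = -40*y - 8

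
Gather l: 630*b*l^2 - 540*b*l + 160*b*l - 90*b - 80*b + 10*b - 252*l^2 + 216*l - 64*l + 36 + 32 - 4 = -160*b + l^2*(630*b - 252) + l*(152 - 380*b) + 64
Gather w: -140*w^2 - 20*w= -140*w^2 - 20*w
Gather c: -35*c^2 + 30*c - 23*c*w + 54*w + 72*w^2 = -35*c^2 + c*(30 - 23*w) + 72*w^2 + 54*w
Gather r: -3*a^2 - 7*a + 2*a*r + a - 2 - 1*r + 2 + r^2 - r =-3*a^2 - 6*a + r^2 + r*(2*a - 2)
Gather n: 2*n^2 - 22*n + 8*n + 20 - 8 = 2*n^2 - 14*n + 12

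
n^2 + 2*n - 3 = (n - 1)*(n + 3)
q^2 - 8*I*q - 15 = (q - 5*I)*(q - 3*I)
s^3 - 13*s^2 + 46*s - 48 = (s - 8)*(s - 3)*(s - 2)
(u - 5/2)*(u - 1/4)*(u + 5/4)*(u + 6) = u^4 + 9*u^3/2 - 189*u^2/16 - 515*u/32 + 75/16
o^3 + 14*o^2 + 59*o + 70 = (o + 2)*(o + 5)*(o + 7)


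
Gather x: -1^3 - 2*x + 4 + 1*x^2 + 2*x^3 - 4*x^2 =2*x^3 - 3*x^2 - 2*x + 3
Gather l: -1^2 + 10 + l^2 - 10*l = l^2 - 10*l + 9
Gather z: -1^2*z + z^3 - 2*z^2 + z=z^3 - 2*z^2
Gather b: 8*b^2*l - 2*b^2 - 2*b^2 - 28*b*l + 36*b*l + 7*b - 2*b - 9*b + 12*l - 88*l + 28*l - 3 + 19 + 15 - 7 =b^2*(8*l - 4) + b*(8*l - 4) - 48*l + 24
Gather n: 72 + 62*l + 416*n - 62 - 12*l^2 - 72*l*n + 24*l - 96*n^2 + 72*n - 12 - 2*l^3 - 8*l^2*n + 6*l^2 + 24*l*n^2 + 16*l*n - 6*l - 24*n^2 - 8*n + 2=-2*l^3 - 6*l^2 + 80*l + n^2*(24*l - 120) + n*(-8*l^2 - 56*l + 480)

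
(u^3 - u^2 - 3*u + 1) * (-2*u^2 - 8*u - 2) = -2*u^5 - 6*u^4 + 12*u^3 + 24*u^2 - 2*u - 2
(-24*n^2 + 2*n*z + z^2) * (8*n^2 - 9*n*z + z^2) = -192*n^4 + 232*n^3*z - 34*n^2*z^2 - 7*n*z^3 + z^4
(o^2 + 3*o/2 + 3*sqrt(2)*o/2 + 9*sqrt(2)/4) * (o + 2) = o^3 + 3*sqrt(2)*o^2/2 + 7*o^2/2 + 3*o + 21*sqrt(2)*o/4 + 9*sqrt(2)/2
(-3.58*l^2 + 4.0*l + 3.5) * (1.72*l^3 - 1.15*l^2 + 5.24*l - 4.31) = -6.1576*l^5 + 10.997*l^4 - 17.3392*l^3 + 32.3648*l^2 + 1.1*l - 15.085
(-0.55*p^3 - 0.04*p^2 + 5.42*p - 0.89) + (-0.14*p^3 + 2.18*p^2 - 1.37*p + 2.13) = -0.69*p^3 + 2.14*p^2 + 4.05*p + 1.24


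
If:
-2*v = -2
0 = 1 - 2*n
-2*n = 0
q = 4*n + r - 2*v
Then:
No Solution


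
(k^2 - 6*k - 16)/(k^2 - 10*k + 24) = (k^2 - 6*k - 16)/(k^2 - 10*k + 24)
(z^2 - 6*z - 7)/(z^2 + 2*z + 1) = (z - 7)/(z + 1)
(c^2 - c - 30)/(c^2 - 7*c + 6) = (c + 5)/(c - 1)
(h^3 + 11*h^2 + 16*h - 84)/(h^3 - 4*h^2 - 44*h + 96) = (h + 7)/(h - 8)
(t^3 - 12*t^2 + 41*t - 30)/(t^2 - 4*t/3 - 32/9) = 9*(-t^3 + 12*t^2 - 41*t + 30)/(-9*t^2 + 12*t + 32)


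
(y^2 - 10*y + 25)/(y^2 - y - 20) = (y - 5)/(y + 4)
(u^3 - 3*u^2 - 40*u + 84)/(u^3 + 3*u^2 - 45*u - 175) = (u^2 + 4*u - 12)/(u^2 + 10*u + 25)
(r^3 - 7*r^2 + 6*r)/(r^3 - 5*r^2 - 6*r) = (r - 1)/(r + 1)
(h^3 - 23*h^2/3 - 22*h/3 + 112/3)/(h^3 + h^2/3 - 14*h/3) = (h - 8)/h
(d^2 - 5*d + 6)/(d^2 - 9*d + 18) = (d - 2)/(d - 6)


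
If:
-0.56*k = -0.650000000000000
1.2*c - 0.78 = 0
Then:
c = 0.65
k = 1.16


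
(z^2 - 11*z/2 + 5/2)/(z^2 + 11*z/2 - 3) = (z - 5)/(z + 6)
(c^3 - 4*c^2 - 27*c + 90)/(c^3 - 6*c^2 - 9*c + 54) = (c + 5)/(c + 3)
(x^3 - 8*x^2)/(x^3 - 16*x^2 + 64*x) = x/(x - 8)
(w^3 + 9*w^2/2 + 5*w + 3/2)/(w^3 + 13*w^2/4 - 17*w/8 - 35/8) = 4*(2*w^2 + 7*w + 3)/(8*w^2 + 18*w - 35)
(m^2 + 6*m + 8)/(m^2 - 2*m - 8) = (m + 4)/(m - 4)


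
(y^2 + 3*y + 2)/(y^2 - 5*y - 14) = (y + 1)/(y - 7)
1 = 1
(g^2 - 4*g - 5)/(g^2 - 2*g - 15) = (g + 1)/(g + 3)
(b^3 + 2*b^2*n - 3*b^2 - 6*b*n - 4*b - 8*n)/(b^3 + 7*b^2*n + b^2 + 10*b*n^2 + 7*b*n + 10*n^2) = (b - 4)/(b + 5*n)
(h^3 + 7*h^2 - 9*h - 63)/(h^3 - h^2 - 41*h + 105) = (h + 3)/(h - 5)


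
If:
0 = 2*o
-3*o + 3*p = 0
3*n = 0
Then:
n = 0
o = 0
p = 0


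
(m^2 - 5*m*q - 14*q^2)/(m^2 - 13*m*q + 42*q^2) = (-m - 2*q)/(-m + 6*q)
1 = 1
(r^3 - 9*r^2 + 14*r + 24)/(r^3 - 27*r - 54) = (r^2 - 3*r - 4)/(r^2 + 6*r + 9)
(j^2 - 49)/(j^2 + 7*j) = (j - 7)/j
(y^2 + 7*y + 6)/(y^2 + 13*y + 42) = (y + 1)/(y + 7)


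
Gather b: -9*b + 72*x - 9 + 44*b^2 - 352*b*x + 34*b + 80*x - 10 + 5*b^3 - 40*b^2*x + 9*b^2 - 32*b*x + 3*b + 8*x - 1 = 5*b^3 + b^2*(53 - 40*x) + b*(28 - 384*x) + 160*x - 20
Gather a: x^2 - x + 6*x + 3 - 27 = x^2 + 5*x - 24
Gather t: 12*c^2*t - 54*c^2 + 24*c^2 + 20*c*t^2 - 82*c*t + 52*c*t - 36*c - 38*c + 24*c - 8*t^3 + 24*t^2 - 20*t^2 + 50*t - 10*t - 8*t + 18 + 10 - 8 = -30*c^2 - 50*c - 8*t^3 + t^2*(20*c + 4) + t*(12*c^2 - 30*c + 32) + 20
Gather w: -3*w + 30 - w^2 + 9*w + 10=-w^2 + 6*w + 40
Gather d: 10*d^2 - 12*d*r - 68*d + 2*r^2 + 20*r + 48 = 10*d^2 + d*(-12*r - 68) + 2*r^2 + 20*r + 48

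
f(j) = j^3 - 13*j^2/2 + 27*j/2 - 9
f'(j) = 3*j^2 - 13*j + 27/2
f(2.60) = -0.26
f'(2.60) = -0.02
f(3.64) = 2.25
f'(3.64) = 5.93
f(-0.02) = -9.27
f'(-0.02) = 13.76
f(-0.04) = -9.55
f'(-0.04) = 14.02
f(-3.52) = -180.67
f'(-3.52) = 96.43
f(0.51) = -3.67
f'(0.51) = 7.65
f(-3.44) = -173.07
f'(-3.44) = 93.72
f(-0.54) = -18.34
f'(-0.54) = 21.39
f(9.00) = 315.00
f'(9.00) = 139.50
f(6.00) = 54.00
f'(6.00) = 43.50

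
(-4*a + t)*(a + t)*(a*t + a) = -4*a^3*t - 4*a^3 - 3*a^2*t^2 - 3*a^2*t + a*t^3 + a*t^2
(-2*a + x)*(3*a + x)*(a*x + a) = -6*a^3*x - 6*a^3 + a^2*x^2 + a^2*x + a*x^3 + a*x^2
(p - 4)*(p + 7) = p^2 + 3*p - 28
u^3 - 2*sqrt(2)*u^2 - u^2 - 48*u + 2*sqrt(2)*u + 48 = (u - 1)*(u - 6*sqrt(2))*(u + 4*sqrt(2))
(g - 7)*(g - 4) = g^2 - 11*g + 28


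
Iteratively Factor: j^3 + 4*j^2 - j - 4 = (j + 4)*(j^2 - 1) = (j + 1)*(j + 4)*(j - 1)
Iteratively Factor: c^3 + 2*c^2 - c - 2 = (c - 1)*(c^2 + 3*c + 2) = (c - 1)*(c + 1)*(c + 2)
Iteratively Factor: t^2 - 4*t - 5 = (t + 1)*(t - 5)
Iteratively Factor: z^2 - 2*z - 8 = (z + 2)*(z - 4)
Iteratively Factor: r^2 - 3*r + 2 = (r - 2)*(r - 1)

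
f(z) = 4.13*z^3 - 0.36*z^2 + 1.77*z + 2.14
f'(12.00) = 1777.29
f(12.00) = 7108.18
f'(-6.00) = 452.13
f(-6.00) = -913.52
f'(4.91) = 296.93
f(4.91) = 491.02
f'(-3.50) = 156.07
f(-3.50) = -185.54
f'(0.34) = 2.96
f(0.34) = 2.86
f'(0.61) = 5.94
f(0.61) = 4.02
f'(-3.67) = 171.29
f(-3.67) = -213.35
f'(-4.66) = 274.18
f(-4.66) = -431.86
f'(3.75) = 173.30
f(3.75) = 221.51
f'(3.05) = 114.83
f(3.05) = 121.37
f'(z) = 12.39*z^2 - 0.72*z + 1.77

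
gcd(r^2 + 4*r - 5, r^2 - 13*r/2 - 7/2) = 1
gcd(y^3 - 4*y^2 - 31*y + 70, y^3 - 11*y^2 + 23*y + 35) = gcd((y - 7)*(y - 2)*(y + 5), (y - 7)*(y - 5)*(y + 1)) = y - 7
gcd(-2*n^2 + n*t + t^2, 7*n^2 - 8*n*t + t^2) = -n + t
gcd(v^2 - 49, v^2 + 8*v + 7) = v + 7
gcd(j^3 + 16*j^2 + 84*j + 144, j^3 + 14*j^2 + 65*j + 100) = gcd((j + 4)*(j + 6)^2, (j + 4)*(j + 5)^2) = j + 4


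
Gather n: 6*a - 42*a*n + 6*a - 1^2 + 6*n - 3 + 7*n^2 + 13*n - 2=12*a + 7*n^2 + n*(19 - 42*a) - 6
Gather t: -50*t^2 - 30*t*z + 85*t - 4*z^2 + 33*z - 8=-50*t^2 + t*(85 - 30*z) - 4*z^2 + 33*z - 8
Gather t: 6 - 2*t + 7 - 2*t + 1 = 14 - 4*t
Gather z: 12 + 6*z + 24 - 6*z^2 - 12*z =-6*z^2 - 6*z + 36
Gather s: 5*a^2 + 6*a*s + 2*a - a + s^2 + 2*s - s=5*a^2 + a + s^2 + s*(6*a + 1)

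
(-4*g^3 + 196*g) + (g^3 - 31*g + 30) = -3*g^3 + 165*g + 30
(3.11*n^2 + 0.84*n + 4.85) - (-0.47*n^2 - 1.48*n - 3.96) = 3.58*n^2 + 2.32*n + 8.81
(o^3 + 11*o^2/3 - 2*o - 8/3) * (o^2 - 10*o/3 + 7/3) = o^5 + o^4/3 - 107*o^3/9 + 113*o^2/9 + 38*o/9 - 56/9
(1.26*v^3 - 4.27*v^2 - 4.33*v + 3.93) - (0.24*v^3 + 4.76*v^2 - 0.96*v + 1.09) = 1.02*v^3 - 9.03*v^2 - 3.37*v + 2.84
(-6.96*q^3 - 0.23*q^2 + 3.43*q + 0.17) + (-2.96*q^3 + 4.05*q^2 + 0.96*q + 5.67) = -9.92*q^3 + 3.82*q^2 + 4.39*q + 5.84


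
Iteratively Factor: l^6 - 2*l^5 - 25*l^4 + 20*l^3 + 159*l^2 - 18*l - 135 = (l + 1)*(l^5 - 3*l^4 - 22*l^3 + 42*l^2 + 117*l - 135) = (l + 1)*(l + 3)*(l^4 - 6*l^3 - 4*l^2 + 54*l - 45) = (l - 5)*(l + 1)*(l + 3)*(l^3 - l^2 - 9*l + 9) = (l - 5)*(l + 1)*(l + 3)^2*(l^2 - 4*l + 3) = (l - 5)*(l - 1)*(l + 1)*(l + 3)^2*(l - 3)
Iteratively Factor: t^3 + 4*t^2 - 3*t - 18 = (t + 3)*(t^2 + t - 6) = (t + 3)^2*(t - 2)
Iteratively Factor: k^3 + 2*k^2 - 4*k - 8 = (k + 2)*(k^2 - 4) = (k + 2)^2*(k - 2)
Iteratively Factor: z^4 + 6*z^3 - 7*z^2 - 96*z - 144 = (z - 4)*(z^3 + 10*z^2 + 33*z + 36) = (z - 4)*(z + 3)*(z^2 + 7*z + 12) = (z - 4)*(z + 3)^2*(z + 4)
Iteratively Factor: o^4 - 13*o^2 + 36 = (o + 3)*(o^3 - 3*o^2 - 4*o + 12) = (o - 2)*(o + 3)*(o^2 - o - 6) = (o - 2)*(o + 2)*(o + 3)*(o - 3)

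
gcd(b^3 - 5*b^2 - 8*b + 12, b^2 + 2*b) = b + 2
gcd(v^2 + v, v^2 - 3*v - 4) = v + 1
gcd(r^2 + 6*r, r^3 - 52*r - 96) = r + 6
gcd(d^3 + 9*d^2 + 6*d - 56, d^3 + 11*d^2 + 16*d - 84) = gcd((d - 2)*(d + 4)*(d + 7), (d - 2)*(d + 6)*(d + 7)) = d^2 + 5*d - 14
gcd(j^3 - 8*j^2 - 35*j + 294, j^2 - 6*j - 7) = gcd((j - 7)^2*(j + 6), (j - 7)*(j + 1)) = j - 7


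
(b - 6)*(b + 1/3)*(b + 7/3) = b^3 - 10*b^2/3 - 137*b/9 - 14/3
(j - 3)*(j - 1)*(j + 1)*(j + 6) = j^4 + 3*j^3 - 19*j^2 - 3*j + 18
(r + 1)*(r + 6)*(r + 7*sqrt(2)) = r^3 + 7*r^2 + 7*sqrt(2)*r^2 + 6*r + 49*sqrt(2)*r + 42*sqrt(2)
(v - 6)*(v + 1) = v^2 - 5*v - 6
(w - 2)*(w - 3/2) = w^2 - 7*w/2 + 3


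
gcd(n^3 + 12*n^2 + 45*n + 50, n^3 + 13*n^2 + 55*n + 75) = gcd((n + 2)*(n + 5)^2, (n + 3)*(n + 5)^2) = n^2 + 10*n + 25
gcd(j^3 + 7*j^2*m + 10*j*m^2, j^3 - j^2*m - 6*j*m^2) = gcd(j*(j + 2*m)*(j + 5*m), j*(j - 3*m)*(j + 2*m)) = j^2 + 2*j*m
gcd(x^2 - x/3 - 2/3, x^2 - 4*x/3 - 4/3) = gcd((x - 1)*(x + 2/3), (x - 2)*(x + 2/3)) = x + 2/3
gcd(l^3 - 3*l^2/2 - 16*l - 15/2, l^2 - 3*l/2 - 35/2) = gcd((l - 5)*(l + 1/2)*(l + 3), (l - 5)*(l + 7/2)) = l - 5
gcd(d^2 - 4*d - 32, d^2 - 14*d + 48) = d - 8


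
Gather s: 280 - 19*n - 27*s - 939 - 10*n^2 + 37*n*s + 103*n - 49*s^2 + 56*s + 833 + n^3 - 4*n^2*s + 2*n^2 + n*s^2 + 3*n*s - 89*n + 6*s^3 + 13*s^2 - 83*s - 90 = n^3 - 8*n^2 - 5*n + 6*s^3 + s^2*(n - 36) + s*(-4*n^2 + 40*n - 54) + 84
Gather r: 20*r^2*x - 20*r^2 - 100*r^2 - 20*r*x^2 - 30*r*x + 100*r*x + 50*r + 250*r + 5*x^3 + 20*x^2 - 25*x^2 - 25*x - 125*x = r^2*(20*x - 120) + r*(-20*x^2 + 70*x + 300) + 5*x^3 - 5*x^2 - 150*x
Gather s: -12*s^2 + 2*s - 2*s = -12*s^2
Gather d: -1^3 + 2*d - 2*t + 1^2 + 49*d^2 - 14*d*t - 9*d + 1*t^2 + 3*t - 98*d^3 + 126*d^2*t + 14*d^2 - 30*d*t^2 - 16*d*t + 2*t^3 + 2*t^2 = -98*d^3 + d^2*(126*t + 63) + d*(-30*t^2 - 30*t - 7) + 2*t^3 + 3*t^2 + t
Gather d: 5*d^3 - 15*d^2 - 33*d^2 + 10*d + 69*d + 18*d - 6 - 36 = 5*d^3 - 48*d^2 + 97*d - 42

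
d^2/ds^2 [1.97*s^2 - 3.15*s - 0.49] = 3.94000000000000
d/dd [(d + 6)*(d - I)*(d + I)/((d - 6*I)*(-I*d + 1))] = (I*d^2 + 12*d + 30 - 6*I)/(d^2 - 12*I*d - 36)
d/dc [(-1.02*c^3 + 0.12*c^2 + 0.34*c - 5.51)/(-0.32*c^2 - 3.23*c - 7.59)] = (0.3264*c^4 + 6.5892*c^3 + 22.9466*c^2 - 5.348*c - 20.3779)/(0.1024*c^4 + 2.0672*c^3 + 15.2905*c^2 + 49.0314*c + 57.6081)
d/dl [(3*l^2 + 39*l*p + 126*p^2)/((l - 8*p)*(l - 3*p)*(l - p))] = 3*(-l^4 - 26*l^3*p + 65*l^2*p^2 + 960*l*p^3 - 1782*p^4)/(l^6 - 24*l^5*p + 214*l^4*p^2 - 888*l^3*p^3 + 1801*l^2*p^4 - 1680*l*p^5 + 576*p^6)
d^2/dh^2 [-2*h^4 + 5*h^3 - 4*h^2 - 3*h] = -24*h^2 + 30*h - 8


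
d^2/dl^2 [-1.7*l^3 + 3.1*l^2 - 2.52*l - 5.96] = 6.2 - 10.2*l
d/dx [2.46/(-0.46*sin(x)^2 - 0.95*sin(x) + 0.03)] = (2.2632*sin(x) + 2.337)*cos(x)/(0.46*sin(x)^2 + 0.95*sin(x) - 0.03)^2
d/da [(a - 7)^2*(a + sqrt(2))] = (a - 7)*(3*a - 7 + 2*sqrt(2))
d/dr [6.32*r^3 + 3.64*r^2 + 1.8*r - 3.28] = 18.96*r^2 + 7.28*r + 1.8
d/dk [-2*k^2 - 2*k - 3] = -4*k - 2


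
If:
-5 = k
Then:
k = -5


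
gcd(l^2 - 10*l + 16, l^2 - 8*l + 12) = l - 2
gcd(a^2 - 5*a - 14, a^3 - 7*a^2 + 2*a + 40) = a + 2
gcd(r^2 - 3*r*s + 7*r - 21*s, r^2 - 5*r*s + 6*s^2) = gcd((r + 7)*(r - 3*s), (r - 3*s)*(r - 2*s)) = r - 3*s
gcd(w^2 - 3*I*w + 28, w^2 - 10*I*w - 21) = w - 7*I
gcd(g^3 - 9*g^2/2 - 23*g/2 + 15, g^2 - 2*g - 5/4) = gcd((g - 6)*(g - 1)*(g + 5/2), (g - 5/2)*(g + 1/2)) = 1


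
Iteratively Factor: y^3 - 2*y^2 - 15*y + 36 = (y - 3)*(y^2 + y - 12) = (y - 3)*(y + 4)*(y - 3)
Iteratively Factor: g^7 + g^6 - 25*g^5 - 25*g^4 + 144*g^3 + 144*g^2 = (g + 4)*(g^6 - 3*g^5 - 13*g^4 + 27*g^3 + 36*g^2) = g*(g + 4)*(g^5 - 3*g^4 - 13*g^3 + 27*g^2 + 36*g) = g*(g - 3)*(g + 4)*(g^4 - 13*g^2 - 12*g) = g*(g - 4)*(g - 3)*(g + 4)*(g^3 + 4*g^2 + 3*g) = g*(g - 4)*(g - 3)*(g + 3)*(g + 4)*(g^2 + g) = g*(g - 4)*(g - 3)*(g + 1)*(g + 3)*(g + 4)*(g)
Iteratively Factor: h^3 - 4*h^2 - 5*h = (h + 1)*(h^2 - 5*h) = h*(h + 1)*(h - 5)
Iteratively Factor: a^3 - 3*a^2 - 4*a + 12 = (a - 2)*(a^2 - a - 6) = (a - 2)*(a + 2)*(a - 3)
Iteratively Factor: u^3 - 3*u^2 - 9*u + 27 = (u - 3)*(u^2 - 9) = (u - 3)^2*(u + 3)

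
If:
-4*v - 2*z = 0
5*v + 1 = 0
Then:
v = -1/5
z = 2/5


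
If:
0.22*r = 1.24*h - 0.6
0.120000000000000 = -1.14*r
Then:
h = 0.47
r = -0.11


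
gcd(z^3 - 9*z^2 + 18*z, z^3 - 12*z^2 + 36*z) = z^2 - 6*z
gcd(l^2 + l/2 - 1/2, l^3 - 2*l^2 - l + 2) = l + 1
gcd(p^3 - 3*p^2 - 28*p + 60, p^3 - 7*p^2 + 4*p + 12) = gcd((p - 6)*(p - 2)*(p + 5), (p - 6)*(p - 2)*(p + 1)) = p^2 - 8*p + 12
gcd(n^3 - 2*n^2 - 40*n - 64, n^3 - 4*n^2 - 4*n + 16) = n + 2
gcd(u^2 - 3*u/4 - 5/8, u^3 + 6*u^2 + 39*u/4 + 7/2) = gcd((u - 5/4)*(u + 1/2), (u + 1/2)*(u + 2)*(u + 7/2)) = u + 1/2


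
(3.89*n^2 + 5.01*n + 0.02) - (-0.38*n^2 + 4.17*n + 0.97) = 4.27*n^2 + 0.84*n - 0.95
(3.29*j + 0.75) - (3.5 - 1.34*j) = 4.63*j - 2.75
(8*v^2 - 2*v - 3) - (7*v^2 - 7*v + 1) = v^2 + 5*v - 4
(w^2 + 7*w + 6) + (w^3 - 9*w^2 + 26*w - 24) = w^3 - 8*w^2 + 33*w - 18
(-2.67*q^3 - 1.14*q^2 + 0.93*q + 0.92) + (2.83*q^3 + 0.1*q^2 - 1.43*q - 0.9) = 0.16*q^3 - 1.04*q^2 - 0.5*q + 0.02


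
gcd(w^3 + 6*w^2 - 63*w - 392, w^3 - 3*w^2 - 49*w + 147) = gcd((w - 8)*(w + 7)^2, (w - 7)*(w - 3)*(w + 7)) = w + 7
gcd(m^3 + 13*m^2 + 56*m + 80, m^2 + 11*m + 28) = m + 4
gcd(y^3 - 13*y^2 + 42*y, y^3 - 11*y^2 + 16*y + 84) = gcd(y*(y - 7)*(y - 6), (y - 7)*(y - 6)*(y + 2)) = y^2 - 13*y + 42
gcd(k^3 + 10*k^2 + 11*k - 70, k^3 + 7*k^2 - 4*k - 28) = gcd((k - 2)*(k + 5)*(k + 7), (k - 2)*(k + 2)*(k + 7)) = k^2 + 5*k - 14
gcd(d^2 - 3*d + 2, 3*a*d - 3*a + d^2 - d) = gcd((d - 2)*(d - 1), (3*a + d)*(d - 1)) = d - 1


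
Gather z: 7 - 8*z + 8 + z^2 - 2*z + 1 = z^2 - 10*z + 16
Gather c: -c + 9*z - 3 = -c + 9*z - 3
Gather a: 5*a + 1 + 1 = 5*a + 2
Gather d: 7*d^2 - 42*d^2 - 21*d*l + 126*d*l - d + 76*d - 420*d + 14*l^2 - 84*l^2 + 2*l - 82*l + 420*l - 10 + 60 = -35*d^2 + d*(105*l - 345) - 70*l^2 + 340*l + 50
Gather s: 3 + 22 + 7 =32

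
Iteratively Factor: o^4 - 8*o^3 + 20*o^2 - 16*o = (o - 4)*(o^3 - 4*o^2 + 4*o) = (o - 4)*(o - 2)*(o^2 - 2*o) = o*(o - 4)*(o - 2)*(o - 2)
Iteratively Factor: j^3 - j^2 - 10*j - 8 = (j + 2)*(j^2 - 3*j - 4) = (j + 1)*(j + 2)*(j - 4)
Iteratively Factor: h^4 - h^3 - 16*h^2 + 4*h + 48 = (h - 4)*(h^3 + 3*h^2 - 4*h - 12) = (h - 4)*(h + 2)*(h^2 + h - 6) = (h - 4)*(h - 2)*(h + 2)*(h + 3)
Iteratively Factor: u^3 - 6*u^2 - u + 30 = (u + 2)*(u^2 - 8*u + 15) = (u - 3)*(u + 2)*(u - 5)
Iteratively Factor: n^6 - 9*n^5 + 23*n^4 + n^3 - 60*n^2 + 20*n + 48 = (n + 1)*(n^5 - 10*n^4 + 33*n^3 - 32*n^2 - 28*n + 48) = (n - 2)*(n + 1)*(n^4 - 8*n^3 + 17*n^2 + 2*n - 24) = (n - 2)*(n + 1)^2*(n^3 - 9*n^2 + 26*n - 24) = (n - 2)^2*(n + 1)^2*(n^2 - 7*n + 12) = (n - 3)*(n - 2)^2*(n + 1)^2*(n - 4)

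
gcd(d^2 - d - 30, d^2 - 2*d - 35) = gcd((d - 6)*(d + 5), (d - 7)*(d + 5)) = d + 5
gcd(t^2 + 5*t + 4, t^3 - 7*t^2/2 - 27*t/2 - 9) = t + 1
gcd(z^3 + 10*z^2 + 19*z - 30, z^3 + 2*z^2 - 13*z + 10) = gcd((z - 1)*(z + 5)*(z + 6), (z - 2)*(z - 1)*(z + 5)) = z^2 + 4*z - 5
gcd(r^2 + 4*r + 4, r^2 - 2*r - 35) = 1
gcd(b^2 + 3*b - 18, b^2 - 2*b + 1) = 1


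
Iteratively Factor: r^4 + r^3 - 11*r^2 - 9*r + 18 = (r - 3)*(r^3 + 4*r^2 + r - 6) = (r - 3)*(r + 2)*(r^2 + 2*r - 3) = (r - 3)*(r - 1)*(r + 2)*(r + 3)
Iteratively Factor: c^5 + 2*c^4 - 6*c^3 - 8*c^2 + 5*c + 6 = (c + 1)*(c^4 + c^3 - 7*c^2 - c + 6) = (c + 1)^2*(c^3 - 7*c + 6) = (c - 1)*(c + 1)^2*(c^2 + c - 6) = (c - 2)*(c - 1)*(c + 1)^2*(c + 3)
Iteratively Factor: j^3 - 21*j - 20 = (j + 4)*(j^2 - 4*j - 5) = (j - 5)*(j + 4)*(j + 1)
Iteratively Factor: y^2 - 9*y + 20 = (y - 4)*(y - 5)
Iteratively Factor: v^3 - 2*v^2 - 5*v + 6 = (v - 1)*(v^2 - v - 6) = (v - 3)*(v - 1)*(v + 2)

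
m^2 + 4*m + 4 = (m + 2)^2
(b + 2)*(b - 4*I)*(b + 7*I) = b^3 + 2*b^2 + 3*I*b^2 + 28*b + 6*I*b + 56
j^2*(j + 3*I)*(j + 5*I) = j^4 + 8*I*j^3 - 15*j^2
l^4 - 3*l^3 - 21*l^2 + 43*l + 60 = (l - 5)*(l - 3)*(l + 1)*(l + 4)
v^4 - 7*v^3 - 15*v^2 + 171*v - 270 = (v - 6)*(v - 3)^2*(v + 5)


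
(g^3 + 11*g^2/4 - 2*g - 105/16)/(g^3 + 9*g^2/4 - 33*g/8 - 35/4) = (g - 3/2)/(g - 2)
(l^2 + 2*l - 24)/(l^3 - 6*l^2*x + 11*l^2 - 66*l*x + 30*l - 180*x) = (4 - l)/(-l^2 + 6*l*x - 5*l + 30*x)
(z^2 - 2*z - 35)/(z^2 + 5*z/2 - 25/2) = 2*(z - 7)/(2*z - 5)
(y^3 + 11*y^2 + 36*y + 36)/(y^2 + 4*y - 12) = (y^2 + 5*y + 6)/(y - 2)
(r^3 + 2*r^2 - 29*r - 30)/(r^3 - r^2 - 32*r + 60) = (r + 1)/(r - 2)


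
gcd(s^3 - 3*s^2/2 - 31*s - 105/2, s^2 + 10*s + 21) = s + 3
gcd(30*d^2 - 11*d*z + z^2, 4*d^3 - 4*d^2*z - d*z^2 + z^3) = 1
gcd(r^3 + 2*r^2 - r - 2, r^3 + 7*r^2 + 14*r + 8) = r^2 + 3*r + 2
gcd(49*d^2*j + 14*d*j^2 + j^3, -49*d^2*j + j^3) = 7*d*j + j^2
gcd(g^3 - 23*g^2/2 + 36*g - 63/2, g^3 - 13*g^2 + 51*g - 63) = g^2 - 10*g + 21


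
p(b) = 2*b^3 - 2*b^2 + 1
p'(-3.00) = 66.00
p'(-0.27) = 1.52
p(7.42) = 707.92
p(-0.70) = -0.67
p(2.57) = 21.74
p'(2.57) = 29.35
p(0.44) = 0.78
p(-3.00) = -71.00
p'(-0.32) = 1.89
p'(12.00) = 816.00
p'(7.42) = 300.66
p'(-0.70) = 5.74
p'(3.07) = 44.27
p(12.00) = 3169.00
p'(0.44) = -0.60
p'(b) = 6*b^2 - 4*b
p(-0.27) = 0.81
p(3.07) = 40.02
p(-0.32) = 0.73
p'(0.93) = 1.47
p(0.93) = 0.88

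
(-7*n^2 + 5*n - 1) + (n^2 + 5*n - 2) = -6*n^2 + 10*n - 3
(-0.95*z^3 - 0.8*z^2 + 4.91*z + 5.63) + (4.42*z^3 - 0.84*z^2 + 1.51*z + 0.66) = 3.47*z^3 - 1.64*z^2 + 6.42*z + 6.29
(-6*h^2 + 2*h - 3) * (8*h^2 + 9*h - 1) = -48*h^4 - 38*h^3 - 29*h + 3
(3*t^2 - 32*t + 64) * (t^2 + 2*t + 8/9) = 3*t^4 - 26*t^3 + 8*t^2/3 + 896*t/9 + 512/9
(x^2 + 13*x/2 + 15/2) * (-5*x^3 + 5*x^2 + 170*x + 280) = -5*x^5 - 55*x^4/2 + 165*x^3 + 2845*x^2/2 + 3095*x + 2100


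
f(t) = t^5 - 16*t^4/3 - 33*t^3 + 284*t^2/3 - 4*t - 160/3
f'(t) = 5*t^4 - 64*t^3/3 - 99*t^2 + 568*t/3 - 4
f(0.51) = -35.45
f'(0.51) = 64.32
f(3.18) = -390.14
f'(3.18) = -577.77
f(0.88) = -8.70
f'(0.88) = 74.41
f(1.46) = 22.32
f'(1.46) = 17.72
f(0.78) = -16.20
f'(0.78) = 75.18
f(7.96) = -185.51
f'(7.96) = 4544.11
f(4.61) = -1619.68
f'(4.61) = -1066.95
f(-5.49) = -1549.82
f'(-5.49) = 4044.83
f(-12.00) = -288773.33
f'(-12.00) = 124012.00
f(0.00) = -53.33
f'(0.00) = -4.00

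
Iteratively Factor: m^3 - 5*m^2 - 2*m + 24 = (m - 3)*(m^2 - 2*m - 8) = (m - 3)*(m + 2)*(m - 4)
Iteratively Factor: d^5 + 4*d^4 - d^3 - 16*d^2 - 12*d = (d + 2)*(d^4 + 2*d^3 - 5*d^2 - 6*d) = (d + 2)*(d + 3)*(d^3 - d^2 - 2*d) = d*(d + 2)*(d + 3)*(d^2 - d - 2) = d*(d - 2)*(d + 2)*(d + 3)*(d + 1)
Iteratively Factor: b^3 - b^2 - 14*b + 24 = (b - 3)*(b^2 + 2*b - 8) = (b - 3)*(b + 4)*(b - 2)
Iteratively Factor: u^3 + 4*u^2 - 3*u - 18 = (u + 3)*(u^2 + u - 6) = (u + 3)^2*(u - 2)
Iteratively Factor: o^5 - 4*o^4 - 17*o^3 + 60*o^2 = (o)*(o^4 - 4*o^3 - 17*o^2 + 60*o) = o^2*(o^3 - 4*o^2 - 17*o + 60) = o^2*(o - 5)*(o^2 + o - 12) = o^2*(o - 5)*(o - 3)*(o + 4)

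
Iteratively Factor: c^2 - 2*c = (c)*(c - 2)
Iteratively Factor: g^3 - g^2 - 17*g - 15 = (g - 5)*(g^2 + 4*g + 3) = (g - 5)*(g + 3)*(g + 1)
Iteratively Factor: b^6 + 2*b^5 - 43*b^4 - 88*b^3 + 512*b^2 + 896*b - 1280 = (b + 4)*(b^5 - 2*b^4 - 35*b^3 + 52*b^2 + 304*b - 320) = (b + 4)^2*(b^4 - 6*b^3 - 11*b^2 + 96*b - 80) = (b - 4)*(b + 4)^2*(b^3 - 2*b^2 - 19*b + 20) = (b - 4)*(b + 4)^3*(b^2 - 6*b + 5) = (b - 5)*(b - 4)*(b + 4)^3*(b - 1)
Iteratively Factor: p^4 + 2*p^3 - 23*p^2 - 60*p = (p + 3)*(p^3 - p^2 - 20*p) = (p - 5)*(p + 3)*(p^2 + 4*p) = (p - 5)*(p + 3)*(p + 4)*(p)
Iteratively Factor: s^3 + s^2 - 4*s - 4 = (s - 2)*(s^2 + 3*s + 2) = (s - 2)*(s + 2)*(s + 1)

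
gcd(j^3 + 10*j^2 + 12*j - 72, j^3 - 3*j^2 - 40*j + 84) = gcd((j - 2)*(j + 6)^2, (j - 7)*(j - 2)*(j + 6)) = j^2 + 4*j - 12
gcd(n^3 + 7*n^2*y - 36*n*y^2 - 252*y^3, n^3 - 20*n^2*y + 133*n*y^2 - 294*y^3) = -n + 6*y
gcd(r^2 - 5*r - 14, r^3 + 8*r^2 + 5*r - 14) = r + 2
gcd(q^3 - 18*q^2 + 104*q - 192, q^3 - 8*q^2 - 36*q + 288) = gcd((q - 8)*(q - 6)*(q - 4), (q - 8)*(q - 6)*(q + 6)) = q^2 - 14*q + 48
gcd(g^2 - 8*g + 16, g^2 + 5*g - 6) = 1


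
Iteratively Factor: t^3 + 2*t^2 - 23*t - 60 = (t + 4)*(t^2 - 2*t - 15) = (t + 3)*(t + 4)*(t - 5)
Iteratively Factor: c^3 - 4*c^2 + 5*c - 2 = (c - 1)*(c^2 - 3*c + 2) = (c - 2)*(c - 1)*(c - 1)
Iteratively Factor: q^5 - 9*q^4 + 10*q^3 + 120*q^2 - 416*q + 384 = (q - 2)*(q^4 - 7*q^3 - 4*q^2 + 112*q - 192) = (q - 4)*(q - 2)*(q^3 - 3*q^2 - 16*q + 48) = (q - 4)^2*(q - 2)*(q^2 + q - 12) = (q - 4)^2*(q - 2)*(q + 4)*(q - 3)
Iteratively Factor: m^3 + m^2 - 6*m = (m - 2)*(m^2 + 3*m) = (m - 2)*(m + 3)*(m)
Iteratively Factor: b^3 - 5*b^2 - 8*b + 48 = (b - 4)*(b^2 - b - 12) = (b - 4)^2*(b + 3)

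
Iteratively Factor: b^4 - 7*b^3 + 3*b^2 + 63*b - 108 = (b + 3)*(b^3 - 10*b^2 + 33*b - 36) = (b - 3)*(b + 3)*(b^2 - 7*b + 12) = (b - 3)^2*(b + 3)*(b - 4)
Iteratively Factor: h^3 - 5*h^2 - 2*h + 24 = (h + 2)*(h^2 - 7*h + 12) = (h - 3)*(h + 2)*(h - 4)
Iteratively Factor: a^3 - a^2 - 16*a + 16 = (a - 4)*(a^2 + 3*a - 4) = (a - 4)*(a - 1)*(a + 4)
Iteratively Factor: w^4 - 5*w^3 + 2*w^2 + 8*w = (w)*(w^3 - 5*w^2 + 2*w + 8) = w*(w - 4)*(w^2 - w - 2) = w*(w - 4)*(w - 2)*(w + 1)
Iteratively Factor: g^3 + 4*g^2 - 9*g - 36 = (g - 3)*(g^2 + 7*g + 12) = (g - 3)*(g + 4)*(g + 3)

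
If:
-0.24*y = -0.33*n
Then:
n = 0.727272727272727*y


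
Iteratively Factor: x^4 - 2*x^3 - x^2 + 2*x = (x - 2)*(x^3 - x) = (x - 2)*(x - 1)*(x^2 + x) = (x - 2)*(x - 1)*(x + 1)*(x)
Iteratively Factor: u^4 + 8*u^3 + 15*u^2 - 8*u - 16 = (u - 1)*(u^3 + 9*u^2 + 24*u + 16) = (u - 1)*(u + 4)*(u^2 + 5*u + 4) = (u - 1)*(u + 4)^2*(u + 1)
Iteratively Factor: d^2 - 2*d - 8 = (d - 4)*(d + 2)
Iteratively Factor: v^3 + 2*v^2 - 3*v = (v)*(v^2 + 2*v - 3) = v*(v + 3)*(v - 1)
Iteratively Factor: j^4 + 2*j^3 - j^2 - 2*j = (j)*(j^3 + 2*j^2 - j - 2) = j*(j - 1)*(j^2 + 3*j + 2) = j*(j - 1)*(j + 1)*(j + 2)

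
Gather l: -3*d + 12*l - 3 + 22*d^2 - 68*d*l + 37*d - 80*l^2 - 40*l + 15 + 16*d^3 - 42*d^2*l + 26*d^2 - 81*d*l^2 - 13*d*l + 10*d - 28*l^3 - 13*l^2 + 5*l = 16*d^3 + 48*d^2 + 44*d - 28*l^3 + l^2*(-81*d - 93) + l*(-42*d^2 - 81*d - 23) + 12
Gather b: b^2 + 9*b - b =b^2 + 8*b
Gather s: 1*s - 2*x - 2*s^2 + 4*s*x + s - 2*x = -2*s^2 + s*(4*x + 2) - 4*x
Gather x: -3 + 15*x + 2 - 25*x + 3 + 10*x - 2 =0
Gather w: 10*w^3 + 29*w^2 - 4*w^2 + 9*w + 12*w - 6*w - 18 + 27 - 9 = 10*w^3 + 25*w^2 + 15*w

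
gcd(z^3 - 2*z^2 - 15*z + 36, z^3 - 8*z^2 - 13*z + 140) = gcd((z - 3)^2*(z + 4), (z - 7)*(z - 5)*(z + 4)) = z + 4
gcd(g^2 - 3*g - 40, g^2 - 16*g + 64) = g - 8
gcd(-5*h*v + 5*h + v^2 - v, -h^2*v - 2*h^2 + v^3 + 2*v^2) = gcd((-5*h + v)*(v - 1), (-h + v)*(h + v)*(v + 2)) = 1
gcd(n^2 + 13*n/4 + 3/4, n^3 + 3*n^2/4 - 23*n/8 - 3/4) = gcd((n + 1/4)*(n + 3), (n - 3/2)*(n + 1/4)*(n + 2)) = n + 1/4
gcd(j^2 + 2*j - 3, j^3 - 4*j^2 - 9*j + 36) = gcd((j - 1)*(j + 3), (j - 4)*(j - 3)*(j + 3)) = j + 3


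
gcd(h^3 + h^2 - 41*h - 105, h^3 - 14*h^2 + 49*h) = h - 7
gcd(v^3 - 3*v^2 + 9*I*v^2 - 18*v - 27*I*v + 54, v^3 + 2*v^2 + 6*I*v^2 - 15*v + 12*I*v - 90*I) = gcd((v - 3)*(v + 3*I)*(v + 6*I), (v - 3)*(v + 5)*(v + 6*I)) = v^2 + v*(-3 + 6*I) - 18*I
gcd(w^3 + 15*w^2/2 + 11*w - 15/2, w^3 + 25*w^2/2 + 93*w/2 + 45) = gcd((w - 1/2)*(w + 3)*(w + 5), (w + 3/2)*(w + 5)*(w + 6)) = w + 5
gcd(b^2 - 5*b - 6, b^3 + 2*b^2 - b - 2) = b + 1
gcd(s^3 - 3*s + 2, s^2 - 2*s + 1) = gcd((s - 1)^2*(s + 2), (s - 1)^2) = s^2 - 2*s + 1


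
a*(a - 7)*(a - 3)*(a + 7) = a^4 - 3*a^3 - 49*a^2 + 147*a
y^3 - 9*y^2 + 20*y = y*(y - 5)*(y - 4)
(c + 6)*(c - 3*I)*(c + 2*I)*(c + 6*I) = c^4 + 6*c^3 + 5*I*c^3 + 12*c^2 + 30*I*c^2 + 72*c + 36*I*c + 216*I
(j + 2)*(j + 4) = j^2 + 6*j + 8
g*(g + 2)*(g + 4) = g^3 + 6*g^2 + 8*g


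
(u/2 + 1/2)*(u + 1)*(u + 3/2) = u^3/2 + 7*u^2/4 + 2*u + 3/4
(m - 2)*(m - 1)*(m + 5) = m^3 + 2*m^2 - 13*m + 10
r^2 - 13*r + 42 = (r - 7)*(r - 6)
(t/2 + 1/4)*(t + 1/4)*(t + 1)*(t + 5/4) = t^4/2 + 3*t^3/2 + 49*t^2/32 + 39*t/64 + 5/64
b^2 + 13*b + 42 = (b + 6)*(b + 7)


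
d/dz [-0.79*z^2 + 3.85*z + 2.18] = 3.85 - 1.58*z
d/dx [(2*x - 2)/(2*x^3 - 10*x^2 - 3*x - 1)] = 8*(-x^3 + 4*x^2 - 5*x - 1)/(4*x^6 - 40*x^5 + 88*x^4 + 56*x^3 + 29*x^2 + 6*x + 1)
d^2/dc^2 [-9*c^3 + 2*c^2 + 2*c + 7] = 4 - 54*c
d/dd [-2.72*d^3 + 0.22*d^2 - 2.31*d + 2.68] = -8.16*d^2 + 0.44*d - 2.31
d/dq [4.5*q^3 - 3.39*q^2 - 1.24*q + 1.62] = 13.5*q^2 - 6.78*q - 1.24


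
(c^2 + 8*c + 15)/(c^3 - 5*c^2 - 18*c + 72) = (c^2 + 8*c + 15)/(c^3 - 5*c^2 - 18*c + 72)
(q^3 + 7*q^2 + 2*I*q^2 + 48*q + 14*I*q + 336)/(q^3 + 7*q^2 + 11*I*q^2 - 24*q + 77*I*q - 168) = (q - 6*I)/(q + 3*I)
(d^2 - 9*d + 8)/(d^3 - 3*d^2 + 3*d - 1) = (d - 8)/(d^2 - 2*d + 1)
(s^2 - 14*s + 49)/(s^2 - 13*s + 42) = (s - 7)/(s - 6)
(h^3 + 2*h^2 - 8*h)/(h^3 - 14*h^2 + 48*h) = (h^2 + 2*h - 8)/(h^2 - 14*h + 48)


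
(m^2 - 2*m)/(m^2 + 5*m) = (m - 2)/(m + 5)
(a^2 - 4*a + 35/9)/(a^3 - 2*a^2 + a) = (a^2 - 4*a + 35/9)/(a*(a^2 - 2*a + 1))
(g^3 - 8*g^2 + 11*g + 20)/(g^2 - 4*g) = g - 4 - 5/g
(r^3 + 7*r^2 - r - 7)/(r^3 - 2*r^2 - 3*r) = (r^2 + 6*r - 7)/(r*(r - 3))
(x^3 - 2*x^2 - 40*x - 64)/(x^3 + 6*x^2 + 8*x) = (x - 8)/x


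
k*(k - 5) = k^2 - 5*k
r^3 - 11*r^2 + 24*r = r*(r - 8)*(r - 3)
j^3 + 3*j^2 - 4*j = j*(j - 1)*(j + 4)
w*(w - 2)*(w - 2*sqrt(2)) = w^3 - 2*sqrt(2)*w^2 - 2*w^2 + 4*sqrt(2)*w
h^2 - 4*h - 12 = (h - 6)*(h + 2)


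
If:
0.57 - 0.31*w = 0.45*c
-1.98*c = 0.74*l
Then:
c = 1.26666666666667 - 0.688888888888889*w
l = 1.84324324324324*w - 3.38918918918919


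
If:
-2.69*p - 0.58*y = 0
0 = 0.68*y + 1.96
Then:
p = 0.62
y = -2.88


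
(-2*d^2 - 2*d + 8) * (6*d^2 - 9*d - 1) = -12*d^4 + 6*d^3 + 68*d^2 - 70*d - 8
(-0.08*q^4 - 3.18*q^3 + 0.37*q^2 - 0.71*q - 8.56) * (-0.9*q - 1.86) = 0.072*q^5 + 3.0108*q^4 + 5.5818*q^3 - 0.0492*q^2 + 9.0246*q + 15.9216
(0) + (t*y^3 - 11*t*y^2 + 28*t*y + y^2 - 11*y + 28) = t*y^3 - 11*t*y^2 + 28*t*y + y^2 - 11*y + 28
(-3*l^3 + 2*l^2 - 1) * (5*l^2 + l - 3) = -15*l^5 + 7*l^4 + 11*l^3 - 11*l^2 - l + 3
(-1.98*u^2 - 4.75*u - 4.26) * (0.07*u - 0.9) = -0.1386*u^3 + 1.4495*u^2 + 3.9768*u + 3.834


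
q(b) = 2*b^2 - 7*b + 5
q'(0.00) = -7.00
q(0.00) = 5.00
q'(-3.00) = -19.00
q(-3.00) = 44.00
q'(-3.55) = -21.20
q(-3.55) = 55.06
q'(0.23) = -6.08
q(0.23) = 3.50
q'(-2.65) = -17.60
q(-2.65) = 37.60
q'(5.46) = 14.84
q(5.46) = 26.40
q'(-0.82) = -10.28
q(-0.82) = 12.08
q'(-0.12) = -7.48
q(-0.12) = 5.87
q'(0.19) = -6.24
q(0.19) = 3.74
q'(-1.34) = -12.36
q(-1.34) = 17.97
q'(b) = 4*b - 7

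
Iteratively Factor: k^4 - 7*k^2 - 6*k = (k - 3)*(k^3 + 3*k^2 + 2*k) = (k - 3)*(k + 2)*(k^2 + k) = k*(k - 3)*(k + 2)*(k + 1)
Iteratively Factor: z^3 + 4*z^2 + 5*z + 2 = (z + 1)*(z^2 + 3*z + 2) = (z + 1)*(z + 2)*(z + 1)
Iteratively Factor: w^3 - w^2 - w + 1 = (w + 1)*(w^2 - 2*w + 1) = (w - 1)*(w + 1)*(w - 1)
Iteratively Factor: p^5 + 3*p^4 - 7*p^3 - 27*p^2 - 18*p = (p - 3)*(p^4 + 6*p^3 + 11*p^2 + 6*p) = (p - 3)*(p + 2)*(p^3 + 4*p^2 + 3*p) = (p - 3)*(p + 1)*(p + 2)*(p^2 + 3*p) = p*(p - 3)*(p + 1)*(p + 2)*(p + 3)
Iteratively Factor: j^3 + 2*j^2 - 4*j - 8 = (j - 2)*(j^2 + 4*j + 4) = (j - 2)*(j + 2)*(j + 2)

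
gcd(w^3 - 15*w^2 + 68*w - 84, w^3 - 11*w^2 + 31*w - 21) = w - 7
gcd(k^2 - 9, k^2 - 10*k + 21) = k - 3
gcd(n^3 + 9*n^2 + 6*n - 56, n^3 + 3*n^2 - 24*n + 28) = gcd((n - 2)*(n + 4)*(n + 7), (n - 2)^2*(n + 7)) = n^2 + 5*n - 14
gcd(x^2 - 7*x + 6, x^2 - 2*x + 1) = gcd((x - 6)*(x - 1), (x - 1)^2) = x - 1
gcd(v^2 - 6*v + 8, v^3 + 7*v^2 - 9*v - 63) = 1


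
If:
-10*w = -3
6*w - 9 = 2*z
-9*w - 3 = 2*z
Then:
No Solution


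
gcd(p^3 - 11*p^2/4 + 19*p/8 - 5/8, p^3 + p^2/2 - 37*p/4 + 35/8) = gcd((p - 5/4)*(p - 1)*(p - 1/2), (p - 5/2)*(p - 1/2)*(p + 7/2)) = p - 1/2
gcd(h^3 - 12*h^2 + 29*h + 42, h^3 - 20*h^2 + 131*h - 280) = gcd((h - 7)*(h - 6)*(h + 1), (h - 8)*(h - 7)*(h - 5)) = h - 7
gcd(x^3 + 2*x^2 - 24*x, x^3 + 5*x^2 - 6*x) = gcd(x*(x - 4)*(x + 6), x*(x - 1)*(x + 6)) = x^2 + 6*x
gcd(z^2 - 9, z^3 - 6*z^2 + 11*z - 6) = z - 3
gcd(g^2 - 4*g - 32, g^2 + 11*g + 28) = g + 4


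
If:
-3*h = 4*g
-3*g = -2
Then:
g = 2/3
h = -8/9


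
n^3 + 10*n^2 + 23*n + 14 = (n + 1)*(n + 2)*(n + 7)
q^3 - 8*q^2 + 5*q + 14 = (q - 7)*(q - 2)*(q + 1)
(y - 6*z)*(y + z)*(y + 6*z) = y^3 + y^2*z - 36*y*z^2 - 36*z^3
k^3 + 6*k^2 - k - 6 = (k - 1)*(k + 1)*(k + 6)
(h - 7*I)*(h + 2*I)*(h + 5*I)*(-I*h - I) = -I*h^4 - I*h^3 - 39*I*h^2 + 70*h - 39*I*h + 70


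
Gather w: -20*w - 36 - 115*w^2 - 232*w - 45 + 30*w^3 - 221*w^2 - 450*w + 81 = 30*w^3 - 336*w^2 - 702*w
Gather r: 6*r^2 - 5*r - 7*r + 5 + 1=6*r^2 - 12*r + 6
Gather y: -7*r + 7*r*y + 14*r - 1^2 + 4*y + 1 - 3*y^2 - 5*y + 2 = 7*r - 3*y^2 + y*(7*r - 1) + 2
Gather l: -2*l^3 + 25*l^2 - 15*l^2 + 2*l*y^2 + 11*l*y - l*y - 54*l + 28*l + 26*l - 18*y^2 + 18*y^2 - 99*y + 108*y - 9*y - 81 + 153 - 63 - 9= -2*l^3 + 10*l^2 + l*(2*y^2 + 10*y)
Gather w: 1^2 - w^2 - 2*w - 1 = -w^2 - 2*w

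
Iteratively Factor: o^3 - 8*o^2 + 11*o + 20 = (o + 1)*(o^2 - 9*o + 20) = (o - 5)*(o + 1)*(o - 4)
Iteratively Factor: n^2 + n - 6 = (n + 3)*(n - 2)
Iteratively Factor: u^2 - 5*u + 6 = (u - 2)*(u - 3)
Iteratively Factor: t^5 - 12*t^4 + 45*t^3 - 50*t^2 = (t - 5)*(t^4 - 7*t^3 + 10*t^2) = (t - 5)^2*(t^3 - 2*t^2) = t*(t - 5)^2*(t^2 - 2*t) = t^2*(t - 5)^2*(t - 2)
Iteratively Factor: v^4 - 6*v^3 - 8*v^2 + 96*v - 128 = (v - 4)*(v^3 - 2*v^2 - 16*v + 32) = (v - 4)^2*(v^2 + 2*v - 8) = (v - 4)^2*(v + 4)*(v - 2)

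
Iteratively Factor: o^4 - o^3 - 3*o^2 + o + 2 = (o + 1)*(o^3 - 2*o^2 - o + 2) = (o - 1)*(o + 1)*(o^2 - o - 2) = (o - 1)*(o + 1)^2*(o - 2)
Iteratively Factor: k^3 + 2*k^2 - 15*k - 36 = (k + 3)*(k^2 - k - 12) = (k + 3)^2*(k - 4)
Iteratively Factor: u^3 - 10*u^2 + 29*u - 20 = (u - 4)*(u^2 - 6*u + 5) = (u - 4)*(u - 1)*(u - 5)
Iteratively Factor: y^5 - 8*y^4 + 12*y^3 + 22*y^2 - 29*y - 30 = (y - 5)*(y^4 - 3*y^3 - 3*y^2 + 7*y + 6) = (y - 5)*(y + 1)*(y^3 - 4*y^2 + y + 6) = (y - 5)*(y - 3)*(y + 1)*(y^2 - y - 2) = (y - 5)*(y - 3)*(y - 2)*(y + 1)*(y + 1)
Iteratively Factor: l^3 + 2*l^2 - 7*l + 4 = (l - 1)*(l^2 + 3*l - 4) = (l - 1)^2*(l + 4)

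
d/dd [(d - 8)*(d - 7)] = 2*d - 15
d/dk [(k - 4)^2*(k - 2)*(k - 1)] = 4*k^3 - 33*k^2 + 84*k - 64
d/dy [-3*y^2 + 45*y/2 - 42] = 45/2 - 6*y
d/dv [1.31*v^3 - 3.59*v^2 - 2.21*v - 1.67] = 3.93*v^2 - 7.18*v - 2.21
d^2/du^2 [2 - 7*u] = 0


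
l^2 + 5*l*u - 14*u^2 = (l - 2*u)*(l + 7*u)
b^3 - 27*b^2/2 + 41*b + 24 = (b - 8)*(b - 6)*(b + 1/2)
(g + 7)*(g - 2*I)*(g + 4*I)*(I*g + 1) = I*g^4 - g^3 + 7*I*g^3 - 7*g^2 + 10*I*g^2 + 8*g + 70*I*g + 56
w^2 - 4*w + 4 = (w - 2)^2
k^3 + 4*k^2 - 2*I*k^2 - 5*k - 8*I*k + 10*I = (k - 1)*(k + 5)*(k - 2*I)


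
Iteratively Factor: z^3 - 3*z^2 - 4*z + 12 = (z + 2)*(z^2 - 5*z + 6) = (z - 2)*(z + 2)*(z - 3)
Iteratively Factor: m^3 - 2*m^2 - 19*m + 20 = (m + 4)*(m^2 - 6*m + 5) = (m - 5)*(m + 4)*(m - 1)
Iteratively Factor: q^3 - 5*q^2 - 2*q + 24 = (q - 4)*(q^2 - q - 6) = (q - 4)*(q - 3)*(q + 2)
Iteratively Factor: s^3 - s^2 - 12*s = (s - 4)*(s^2 + 3*s) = (s - 4)*(s + 3)*(s)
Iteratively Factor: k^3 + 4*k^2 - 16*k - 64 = (k + 4)*(k^2 - 16) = (k + 4)^2*(k - 4)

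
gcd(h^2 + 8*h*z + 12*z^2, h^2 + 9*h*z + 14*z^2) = h + 2*z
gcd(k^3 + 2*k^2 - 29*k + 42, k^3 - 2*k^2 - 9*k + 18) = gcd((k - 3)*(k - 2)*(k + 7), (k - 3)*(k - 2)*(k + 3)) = k^2 - 5*k + 6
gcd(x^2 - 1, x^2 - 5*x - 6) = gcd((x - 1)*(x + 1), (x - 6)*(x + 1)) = x + 1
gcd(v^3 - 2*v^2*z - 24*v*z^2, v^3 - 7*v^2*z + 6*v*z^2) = -v^2 + 6*v*z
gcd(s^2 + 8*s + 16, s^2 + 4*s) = s + 4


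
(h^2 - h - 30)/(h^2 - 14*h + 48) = (h + 5)/(h - 8)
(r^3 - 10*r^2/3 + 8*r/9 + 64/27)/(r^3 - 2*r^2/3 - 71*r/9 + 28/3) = (9*r^2 - 18*r - 16)/(3*(3*r^2 + 2*r - 21))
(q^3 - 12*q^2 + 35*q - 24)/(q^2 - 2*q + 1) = (q^2 - 11*q + 24)/(q - 1)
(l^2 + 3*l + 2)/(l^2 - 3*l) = (l^2 + 3*l + 2)/(l*(l - 3))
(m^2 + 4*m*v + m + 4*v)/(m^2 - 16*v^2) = (-m - 1)/(-m + 4*v)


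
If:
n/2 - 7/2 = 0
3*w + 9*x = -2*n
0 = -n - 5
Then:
No Solution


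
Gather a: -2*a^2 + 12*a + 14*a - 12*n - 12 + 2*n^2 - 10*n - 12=-2*a^2 + 26*a + 2*n^2 - 22*n - 24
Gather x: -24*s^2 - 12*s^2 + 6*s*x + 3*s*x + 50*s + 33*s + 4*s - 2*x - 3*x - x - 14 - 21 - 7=-36*s^2 + 87*s + x*(9*s - 6) - 42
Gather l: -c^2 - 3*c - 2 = -c^2 - 3*c - 2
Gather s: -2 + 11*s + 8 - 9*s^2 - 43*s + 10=-9*s^2 - 32*s + 16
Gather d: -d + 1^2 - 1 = -d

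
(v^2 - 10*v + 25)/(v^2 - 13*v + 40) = (v - 5)/(v - 8)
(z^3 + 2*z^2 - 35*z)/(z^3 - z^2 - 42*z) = (-z^2 - 2*z + 35)/(-z^2 + z + 42)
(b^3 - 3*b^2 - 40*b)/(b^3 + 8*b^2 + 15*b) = (b - 8)/(b + 3)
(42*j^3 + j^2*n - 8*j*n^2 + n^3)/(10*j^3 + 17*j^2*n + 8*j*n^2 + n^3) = (21*j^2 - 10*j*n + n^2)/(5*j^2 + 6*j*n + n^2)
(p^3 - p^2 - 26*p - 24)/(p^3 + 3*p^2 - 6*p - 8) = (p - 6)/(p - 2)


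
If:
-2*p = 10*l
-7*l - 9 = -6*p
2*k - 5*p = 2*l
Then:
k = 207/74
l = -9/37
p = 45/37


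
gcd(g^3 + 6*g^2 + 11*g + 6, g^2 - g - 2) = g + 1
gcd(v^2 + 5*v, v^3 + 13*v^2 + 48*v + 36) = 1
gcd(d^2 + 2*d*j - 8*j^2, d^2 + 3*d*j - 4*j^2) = d + 4*j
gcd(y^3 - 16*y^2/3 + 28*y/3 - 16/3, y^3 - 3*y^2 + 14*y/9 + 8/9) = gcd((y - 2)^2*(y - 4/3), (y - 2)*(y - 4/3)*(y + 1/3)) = y^2 - 10*y/3 + 8/3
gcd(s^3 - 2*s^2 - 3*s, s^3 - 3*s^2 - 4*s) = s^2 + s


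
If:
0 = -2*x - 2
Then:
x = -1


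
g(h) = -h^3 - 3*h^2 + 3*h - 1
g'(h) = -3*h^2 - 6*h + 3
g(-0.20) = -1.71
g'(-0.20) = 4.08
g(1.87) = -12.42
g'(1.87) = -18.71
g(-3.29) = -7.73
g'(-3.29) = -9.73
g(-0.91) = -5.46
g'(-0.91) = 5.98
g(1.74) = -10.13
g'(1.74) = -16.52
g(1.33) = -4.67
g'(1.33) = -10.29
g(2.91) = -42.32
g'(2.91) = -39.86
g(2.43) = -25.77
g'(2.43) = -29.29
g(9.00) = -946.00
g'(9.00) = -294.00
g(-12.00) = 1259.00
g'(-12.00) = -357.00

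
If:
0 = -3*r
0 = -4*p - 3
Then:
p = -3/4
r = 0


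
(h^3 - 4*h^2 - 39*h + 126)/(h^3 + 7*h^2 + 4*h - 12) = (h^2 - 10*h + 21)/(h^2 + h - 2)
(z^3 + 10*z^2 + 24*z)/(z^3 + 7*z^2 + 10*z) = (z^2 + 10*z + 24)/(z^2 + 7*z + 10)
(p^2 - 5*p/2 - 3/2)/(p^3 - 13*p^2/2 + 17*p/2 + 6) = 1/(p - 4)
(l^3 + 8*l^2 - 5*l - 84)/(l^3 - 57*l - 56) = (l^2 + l - 12)/(l^2 - 7*l - 8)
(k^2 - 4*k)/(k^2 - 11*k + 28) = k/(k - 7)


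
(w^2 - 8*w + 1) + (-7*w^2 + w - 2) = -6*w^2 - 7*w - 1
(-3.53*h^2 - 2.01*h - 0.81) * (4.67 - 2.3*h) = 8.119*h^3 - 11.8621*h^2 - 7.5237*h - 3.7827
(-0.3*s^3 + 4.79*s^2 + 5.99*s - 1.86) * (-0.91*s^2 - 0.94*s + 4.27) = 0.273*s^5 - 4.0769*s^4 - 11.2345*s^3 + 16.5153*s^2 + 27.3257*s - 7.9422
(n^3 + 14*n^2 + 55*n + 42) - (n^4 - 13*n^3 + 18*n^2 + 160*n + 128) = -n^4 + 14*n^3 - 4*n^2 - 105*n - 86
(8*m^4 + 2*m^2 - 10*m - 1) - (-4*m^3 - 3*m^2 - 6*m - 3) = 8*m^4 + 4*m^3 + 5*m^2 - 4*m + 2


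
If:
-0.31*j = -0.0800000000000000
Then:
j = 0.26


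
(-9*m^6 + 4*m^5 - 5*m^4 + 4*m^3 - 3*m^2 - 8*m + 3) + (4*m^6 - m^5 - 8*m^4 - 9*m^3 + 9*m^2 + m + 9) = -5*m^6 + 3*m^5 - 13*m^4 - 5*m^3 + 6*m^2 - 7*m + 12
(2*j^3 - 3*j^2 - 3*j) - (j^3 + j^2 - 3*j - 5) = j^3 - 4*j^2 + 5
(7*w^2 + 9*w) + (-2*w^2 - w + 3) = 5*w^2 + 8*w + 3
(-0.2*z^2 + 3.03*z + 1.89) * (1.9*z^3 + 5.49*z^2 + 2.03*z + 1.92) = -0.38*z^5 + 4.659*z^4 + 19.8197*z^3 + 16.143*z^2 + 9.6543*z + 3.6288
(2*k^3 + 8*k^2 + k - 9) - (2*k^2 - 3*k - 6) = 2*k^3 + 6*k^2 + 4*k - 3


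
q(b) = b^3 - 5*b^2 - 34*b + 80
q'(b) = 3*b^2 - 10*b - 34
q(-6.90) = -251.96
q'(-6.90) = 177.83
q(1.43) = 24.08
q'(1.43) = -42.17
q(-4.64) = 30.21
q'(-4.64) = 76.99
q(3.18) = -46.52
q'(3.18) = -35.46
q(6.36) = -81.23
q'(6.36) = 23.75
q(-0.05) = 81.69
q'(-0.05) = -33.49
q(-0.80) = 103.49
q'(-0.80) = -24.08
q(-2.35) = 119.31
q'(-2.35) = 6.07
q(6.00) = -88.00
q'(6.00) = 14.00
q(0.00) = 80.00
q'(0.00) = -34.00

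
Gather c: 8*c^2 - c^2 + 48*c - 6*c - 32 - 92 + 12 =7*c^2 + 42*c - 112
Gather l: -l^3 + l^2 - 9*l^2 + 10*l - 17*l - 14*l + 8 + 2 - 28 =-l^3 - 8*l^2 - 21*l - 18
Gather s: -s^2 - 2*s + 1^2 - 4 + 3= -s^2 - 2*s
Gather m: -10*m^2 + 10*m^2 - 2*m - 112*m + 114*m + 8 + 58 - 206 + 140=0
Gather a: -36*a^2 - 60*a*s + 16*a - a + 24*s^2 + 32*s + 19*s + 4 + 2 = -36*a^2 + a*(15 - 60*s) + 24*s^2 + 51*s + 6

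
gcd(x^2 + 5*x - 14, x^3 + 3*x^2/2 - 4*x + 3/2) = 1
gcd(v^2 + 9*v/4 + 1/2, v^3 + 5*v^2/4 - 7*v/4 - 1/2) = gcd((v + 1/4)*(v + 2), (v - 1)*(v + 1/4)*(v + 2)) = v^2 + 9*v/4 + 1/2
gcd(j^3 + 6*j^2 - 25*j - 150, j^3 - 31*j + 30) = j^2 + j - 30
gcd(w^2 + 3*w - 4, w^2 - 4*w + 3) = w - 1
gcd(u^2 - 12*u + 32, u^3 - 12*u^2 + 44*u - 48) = u - 4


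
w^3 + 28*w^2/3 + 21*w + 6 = (w + 1/3)*(w + 3)*(w + 6)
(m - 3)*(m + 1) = m^2 - 2*m - 3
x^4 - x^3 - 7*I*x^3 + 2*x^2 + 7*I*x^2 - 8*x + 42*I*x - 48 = (x - 3)*(x + 2)*(x - 8*I)*(x + I)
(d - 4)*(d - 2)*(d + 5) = d^3 - d^2 - 22*d + 40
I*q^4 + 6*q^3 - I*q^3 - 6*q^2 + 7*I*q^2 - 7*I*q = q*(q - 7*I)*(q + I)*(I*q - I)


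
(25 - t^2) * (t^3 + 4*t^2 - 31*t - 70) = -t^5 - 4*t^4 + 56*t^3 + 170*t^2 - 775*t - 1750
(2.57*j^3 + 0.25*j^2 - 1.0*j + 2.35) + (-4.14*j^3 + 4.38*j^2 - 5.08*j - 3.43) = -1.57*j^3 + 4.63*j^2 - 6.08*j - 1.08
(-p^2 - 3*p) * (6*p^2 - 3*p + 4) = -6*p^4 - 15*p^3 + 5*p^2 - 12*p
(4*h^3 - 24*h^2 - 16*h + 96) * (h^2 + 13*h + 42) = 4*h^5 + 28*h^4 - 160*h^3 - 1120*h^2 + 576*h + 4032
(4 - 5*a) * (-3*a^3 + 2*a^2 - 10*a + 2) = 15*a^4 - 22*a^3 + 58*a^2 - 50*a + 8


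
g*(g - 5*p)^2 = g^3 - 10*g^2*p + 25*g*p^2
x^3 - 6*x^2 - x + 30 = (x - 5)*(x - 3)*(x + 2)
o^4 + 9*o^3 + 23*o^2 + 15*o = o*(o + 1)*(o + 3)*(o + 5)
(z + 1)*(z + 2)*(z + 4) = z^3 + 7*z^2 + 14*z + 8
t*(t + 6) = t^2 + 6*t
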